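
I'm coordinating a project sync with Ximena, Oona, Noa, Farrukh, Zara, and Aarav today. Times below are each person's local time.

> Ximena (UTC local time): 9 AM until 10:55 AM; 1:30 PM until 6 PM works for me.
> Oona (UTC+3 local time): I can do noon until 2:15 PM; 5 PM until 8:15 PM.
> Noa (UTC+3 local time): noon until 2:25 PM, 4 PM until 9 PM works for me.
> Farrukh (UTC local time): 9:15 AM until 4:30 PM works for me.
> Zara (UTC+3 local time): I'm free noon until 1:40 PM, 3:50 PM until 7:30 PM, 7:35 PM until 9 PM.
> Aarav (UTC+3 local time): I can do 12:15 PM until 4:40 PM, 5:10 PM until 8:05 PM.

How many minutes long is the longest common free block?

Ximena in UTC: 09:00-10:55, 13:30-18:00.
Oona in UTC: 09:00-11:15, 14:00-17:15 (subtract 3h to convert from UTC+3).
Noa in UTC: 09:00-11:25, 13:00-18:00 (subtract 3h to convert from UTC+3).
Farrukh in UTC: 09:15-16:30.
Zara in UTC: 09:00-10:40, 12:50-16:30, 16:35-18:00 (subtract 3h to convert from UTC+3).
Aarav in UTC: 09:15-13:40, 14:10-17:05 (subtract 3h to convert from UTC+3).
Ximena ∩ Oona: 09:00-10:55, 14:00-17:15.
Ximena ∩ Oona ∩ Noa: 09:00-10:55, 14:00-17:15.
Ximena ∩ Oona ∩ Noa ∩ Farrukh: 09:15-10:55, 14:00-16:30.
Ximena ∩ Oona ∩ Noa ∩ Farrukh ∩ Zara: 09:15-10:40, 14:00-16:30.
Ximena ∩ Oona ∩ Noa ∩ Farrukh ∩ Zara ∩ Aarav: 09:15-10:40, 14:10-16:30.
The longest is 14:10-16:30 at 140 minutes.

140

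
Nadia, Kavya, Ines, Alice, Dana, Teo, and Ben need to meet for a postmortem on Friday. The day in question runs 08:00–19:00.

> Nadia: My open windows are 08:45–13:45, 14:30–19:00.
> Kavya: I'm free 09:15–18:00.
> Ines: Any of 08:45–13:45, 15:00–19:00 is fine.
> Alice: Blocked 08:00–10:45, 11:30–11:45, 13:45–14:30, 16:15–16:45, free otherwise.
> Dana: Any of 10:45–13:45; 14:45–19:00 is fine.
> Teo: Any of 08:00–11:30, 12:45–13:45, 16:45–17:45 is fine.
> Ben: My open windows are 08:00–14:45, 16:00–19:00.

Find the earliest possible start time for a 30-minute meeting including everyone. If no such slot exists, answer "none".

Nadia free: 08:45-13:45, 14:30-19:00.
Kavya free: 09:15-18:00.
Ines free: 08:45-13:45, 15:00-19:00.
Alice free: 10:45-11:30, 11:45-13:45, 14:30-16:15, 16:45-19:00 (invert busy blocks within the working day).
Dana free: 10:45-13:45, 14:45-19:00.
Teo free: 08:00-11:30, 12:45-13:45, 16:45-17:45.
Ben free: 08:00-14:45, 16:00-19:00.
Nadia ∩ Kavya: 09:15-13:45, 14:30-18:00.
Nadia ∩ Kavya ∩ Ines: 09:15-13:45, 15:00-18:00.
Nadia ∩ Kavya ∩ Ines ∩ Alice: 10:45-11:30, 11:45-13:45, 15:00-16:15, 16:45-18:00.
Nadia ∩ Kavya ∩ Ines ∩ Alice ∩ Dana: 10:45-11:30, 11:45-13:45, 15:00-16:15, 16:45-18:00.
Nadia ∩ Kavya ∩ Ines ∩ Alice ∩ Dana ∩ Teo: 10:45-11:30, 12:45-13:45, 16:45-17:45.
Nadia ∩ Kavya ∩ Ines ∩ Alice ∩ Dana ∩ Teo ∩ Ben: 10:45-11:30, 12:45-13:45, 16:45-17:45.
The first common window of at least 30 minutes is 10:45-11:30, so the earliest start is 10:45.

10:45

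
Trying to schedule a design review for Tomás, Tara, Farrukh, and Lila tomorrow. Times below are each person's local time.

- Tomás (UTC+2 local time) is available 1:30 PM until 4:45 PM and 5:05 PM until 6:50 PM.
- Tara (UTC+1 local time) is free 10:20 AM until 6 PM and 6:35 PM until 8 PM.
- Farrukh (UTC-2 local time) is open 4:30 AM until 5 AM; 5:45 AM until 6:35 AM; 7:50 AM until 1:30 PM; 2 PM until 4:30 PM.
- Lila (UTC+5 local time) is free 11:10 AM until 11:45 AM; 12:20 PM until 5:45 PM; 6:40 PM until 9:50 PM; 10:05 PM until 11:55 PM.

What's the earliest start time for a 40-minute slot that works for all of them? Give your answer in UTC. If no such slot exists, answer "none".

Tomás in UTC: 11:30-14:45, 15:05-16:50 (subtract 2h to convert from UTC+2).
Tara in UTC: 09:20-17:00, 17:35-19:00 (subtract 1h to convert from UTC+1).
Farrukh in UTC: 06:30-07:00, 07:45-08:35, 09:50-15:30, 16:00-18:30 (add 2h to convert from UTC-2).
Lila in UTC: 06:10-06:45, 07:20-12:45, 13:40-16:50, 17:05-18:55 (subtract 5h to convert from UTC+5).
Tomás ∩ Tara: 11:30-14:45, 15:05-16:50.
Tomás ∩ Tara ∩ Farrukh: 11:30-14:45, 15:05-15:30, 16:00-16:50.
Tomás ∩ Tara ∩ Farrukh ∩ Lila: 11:30-12:45, 13:40-14:45, 15:05-15:30, 16:00-16:50.
The first common window of at least 40 minutes is 11:30-12:45, so the earliest start is 11:30.

11:30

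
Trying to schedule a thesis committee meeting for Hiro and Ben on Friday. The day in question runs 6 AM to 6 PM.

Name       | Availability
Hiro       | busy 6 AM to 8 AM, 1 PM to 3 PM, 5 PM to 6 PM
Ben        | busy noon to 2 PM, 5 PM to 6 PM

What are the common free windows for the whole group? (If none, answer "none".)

08:00-12:00, 15:00-17:00

Hiro free: 08:00-13:00, 15:00-17:00 (invert busy blocks within the working day).
Ben free: 06:00-12:00, 14:00-17:00 (invert busy blocks within the working day).
Hiro ∩ Ben: 08:00-12:00, 15:00-17:00.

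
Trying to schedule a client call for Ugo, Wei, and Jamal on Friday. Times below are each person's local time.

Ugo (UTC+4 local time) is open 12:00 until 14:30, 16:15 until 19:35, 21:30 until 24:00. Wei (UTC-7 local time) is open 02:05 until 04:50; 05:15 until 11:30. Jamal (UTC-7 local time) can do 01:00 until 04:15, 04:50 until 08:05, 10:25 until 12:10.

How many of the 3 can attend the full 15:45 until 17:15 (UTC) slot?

1

Ugo in UTC: 08:00-10:30, 12:15-15:35, 17:30-20:00 (subtract 4h to convert from UTC+4).
Wei in UTC: 09:05-11:50, 12:15-18:30 (add 7h to convert from UTC-7).
Jamal in UTC: 08:00-11:15, 11:50-15:05, 17:25-19:10 (add 7h to convert from UTC-7).
Wei can make the full 15:45-17:15 slot — that's 1.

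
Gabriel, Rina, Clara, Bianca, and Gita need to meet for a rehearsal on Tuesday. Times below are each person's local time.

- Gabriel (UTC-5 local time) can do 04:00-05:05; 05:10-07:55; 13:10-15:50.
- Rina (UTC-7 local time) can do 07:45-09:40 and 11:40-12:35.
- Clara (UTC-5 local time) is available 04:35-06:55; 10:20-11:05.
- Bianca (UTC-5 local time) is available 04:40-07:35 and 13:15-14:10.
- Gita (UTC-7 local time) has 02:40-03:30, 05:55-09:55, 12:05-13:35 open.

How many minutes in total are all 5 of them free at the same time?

0

Gabriel in UTC: 09:00-10:05, 10:10-12:55, 18:10-20:50 (add 5h to convert from UTC-5).
Rina in UTC: 14:45-16:40, 18:40-19:35 (add 7h to convert from UTC-7).
Clara in UTC: 09:35-11:55, 15:20-16:05 (add 5h to convert from UTC-5).
Bianca in UTC: 09:40-12:35, 18:15-19:10 (add 5h to convert from UTC-5).
Gita in UTC: 09:40-10:30, 12:55-16:55, 19:05-20:35 (add 7h to convert from UTC-7).
Gabriel ∩ Rina: 18:40-19:35.
Gabriel ∩ Rina ∩ Clara: ∅.
Gabriel ∩ Rina ∩ Clara ∩ Bianca: ∅.
Gabriel ∩ Rina ∩ Clara ∩ Bianca ∩ Gita: ∅.
There is no time when everyone is free.
There is no common window, so the total is 0 minutes.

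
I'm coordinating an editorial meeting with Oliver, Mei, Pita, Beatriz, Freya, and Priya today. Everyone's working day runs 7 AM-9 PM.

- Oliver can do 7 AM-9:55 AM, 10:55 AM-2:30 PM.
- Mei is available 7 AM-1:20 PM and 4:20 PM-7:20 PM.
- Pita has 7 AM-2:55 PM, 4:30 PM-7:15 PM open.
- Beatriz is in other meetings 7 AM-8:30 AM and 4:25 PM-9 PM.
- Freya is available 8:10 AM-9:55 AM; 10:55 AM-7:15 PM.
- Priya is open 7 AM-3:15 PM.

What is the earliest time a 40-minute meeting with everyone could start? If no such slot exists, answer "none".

Oliver free: 07:00-09:55, 10:55-14:30.
Mei free: 07:00-13:20, 16:20-19:20.
Pita free: 07:00-14:55, 16:30-19:15.
Beatriz free: 08:30-16:25 (invert busy blocks within the working day).
Freya free: 08:10-09:55, 10:55-19:15.
Priya free: 07:00-15:15.
Oliver ∩ Mei: 07:00-09:55, 10:55-13:20.
Oliver ∩ Mei ∩ Pita: 07:00-09:55, 10:55-13:20.
Oliver ∩ Mei ∩ Pita ∩ Beatriz: 08:30-09:55, 10:55-13:20.
Oliver ∩ Mei ∩ Pita ∩ Beatriz ∩ Freya: 08:30-09:55, 10:55-13:20.
Oliver ∩ Mei ∩ Pita ∩ Beatriz ∩ Freya ∩ Priya: 08:30-09:55, 10:55-13:20.
Those are the intersection windows.
The first common window of at least 40 minutes is 08:30-09:55, so the earliest start is 08:30.

08:30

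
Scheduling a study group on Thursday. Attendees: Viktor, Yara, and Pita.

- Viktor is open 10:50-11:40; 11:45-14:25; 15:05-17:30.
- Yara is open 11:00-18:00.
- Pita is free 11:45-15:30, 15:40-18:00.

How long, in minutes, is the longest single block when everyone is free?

160

Viktor ∩ Yara: 11:00-11:40, 11:45-14:25, 15:05-17:30.
Viktor ∩ Yara ∩ Pita: 11:45-14:25, 15:05-15:30, 15:40-17:30.
The longest is 11:45-14:25 at 160 minutes.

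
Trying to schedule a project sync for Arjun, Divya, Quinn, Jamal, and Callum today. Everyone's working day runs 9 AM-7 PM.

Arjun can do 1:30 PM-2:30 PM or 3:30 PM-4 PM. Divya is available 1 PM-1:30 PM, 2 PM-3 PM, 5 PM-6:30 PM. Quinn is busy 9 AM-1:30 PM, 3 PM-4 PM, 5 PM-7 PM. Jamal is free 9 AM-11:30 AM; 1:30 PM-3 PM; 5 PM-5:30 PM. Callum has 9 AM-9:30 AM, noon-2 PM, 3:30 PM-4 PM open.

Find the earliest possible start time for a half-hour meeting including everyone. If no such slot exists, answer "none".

none

Arjun free: 13:30-14:30, 15:30-16:00.
Divya free: 13:00-13:30, 14:00-15:00, 17:00-18:30.
Quinn free: 13:30-15:00, 16:00-17:00 (invert busy blocks within the working day).
Jamal free: 09:00-11:30, 13:30-15:00, 17:00-17:30.
Callum free: 09:00-09:30, 12:00-14:00, 15:30-16:00.
Arjun ∩ Divya: 14:00-14:30.
Arjun ∩ Divya ∩ Quinn: 14:00-14:30.
Arjun ∩ Divya ∩ Quinn ∩ Jamal: 14:00-14:30.
Arjun ∩ Divya ∩ Quinn ∩ Jamal ∩ Callum: ∅.
There is no time when everyone is free.
No common window is at least 30 minutes long.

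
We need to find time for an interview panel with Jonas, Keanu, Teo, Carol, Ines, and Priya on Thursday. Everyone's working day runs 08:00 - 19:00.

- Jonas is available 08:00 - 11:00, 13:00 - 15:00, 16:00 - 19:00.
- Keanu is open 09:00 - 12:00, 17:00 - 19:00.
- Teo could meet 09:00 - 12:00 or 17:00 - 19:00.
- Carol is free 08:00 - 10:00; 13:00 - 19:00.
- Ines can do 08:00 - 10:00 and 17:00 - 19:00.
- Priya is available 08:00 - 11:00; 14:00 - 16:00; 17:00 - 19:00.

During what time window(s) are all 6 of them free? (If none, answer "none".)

09:00-10:00, 17:00-19:00

Jonas ∩ Keanu: 09:00-11:00, 17:00-19:00.
Jonas ∩ Keanu ∩ Teo: 09:00-11:00, 17:00-19:00.
Jonas ∩ Keanu ∩ Teo ∩ Carol: 09:00-10:00, 17:00-19:00.
Jonas ∩ Keanu ∩ Teo ∩ Carol ∩ Ines: 09:00-10:00, 17:00-19:00.
Jonas ∩ Keanu ∩ Teo ∩ Carol ∩ Ines ∩ Priya: 09:00-10:00, 17:00-19:00.
So the common availability across everyone is 09:00-10:00, 17:00-19:00.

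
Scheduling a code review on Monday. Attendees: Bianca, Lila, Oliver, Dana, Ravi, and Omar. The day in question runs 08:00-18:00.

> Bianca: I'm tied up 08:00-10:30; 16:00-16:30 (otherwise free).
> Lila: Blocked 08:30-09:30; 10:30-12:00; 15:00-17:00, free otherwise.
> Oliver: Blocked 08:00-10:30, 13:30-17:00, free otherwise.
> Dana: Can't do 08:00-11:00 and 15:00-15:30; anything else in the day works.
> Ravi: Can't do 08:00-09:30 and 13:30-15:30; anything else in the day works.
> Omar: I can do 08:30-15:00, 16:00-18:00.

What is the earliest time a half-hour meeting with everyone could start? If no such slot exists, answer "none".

12:00

Bianca free: 10:30-16:00, 16:30-18:00 (invert busy blocks within the working day).
Lila free: 08:00-08:30, 09:30-10:30, 12:00-15:00, 17:00-18:00 (invert busy blocks within the working day).
Oliver free: 10:30-13:30, 17:00-18:00 (invert busy blocks within the working day).
Dana free: 11:00-15:00, 15:30-18:00 (invert busy blocks within the working day).
Ravi free: 09:30-13:30, 15:30-18:00 (invert busy blocks within the working day).
Omar free: 08:30-15:00, 16:00-18:00.
Bianca ∩ Lila: 12:00-15:00, 17:00-18:00.
Bianca ∩ Lila ∩ Oliver: 12:00-13:30, 17:00-18:00.
Bianca ∩ Lila ∩ Oliver ∩ Dana: 12:00-13:30, 17:00-18:00.
Bianca ∩ Lila ∩ Oliver ∩ Dana ∩ Ravi: 12:00-13:30, 17:00-18:00.
Bianca ∩ Lila ∩ Oliver ∩ Dana ∩ Ravi ∩ Omar: 12:00-13:30, 17:00-18:00.
So the common availability across everyone is 12:00-13:30, 17:00-18:00.
The first common window of at least 30 minutes is 12:00-13:30, so the earliest start is 12:00.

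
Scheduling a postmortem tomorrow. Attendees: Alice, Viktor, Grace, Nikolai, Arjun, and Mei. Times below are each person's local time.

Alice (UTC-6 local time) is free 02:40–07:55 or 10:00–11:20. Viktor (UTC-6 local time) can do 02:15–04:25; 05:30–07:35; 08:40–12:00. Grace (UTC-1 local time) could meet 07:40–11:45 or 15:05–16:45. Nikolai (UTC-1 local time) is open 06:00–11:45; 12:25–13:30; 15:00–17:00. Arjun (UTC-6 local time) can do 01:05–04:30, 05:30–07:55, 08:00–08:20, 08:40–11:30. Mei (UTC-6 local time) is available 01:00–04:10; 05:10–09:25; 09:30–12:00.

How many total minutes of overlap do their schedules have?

240

Alice in UTC: 08:40-13:55, 16:00-17:20 (add 6h to convert from UTC-6).
Viktor in UTC: 08:15-10:25, 11:30-13:35, 14:40-18:00 (add 6h to convert from UTC-6).
Grace in UTC: 08:40-12:45, 16:05-17:45 (add 1h to convert from UTC-1).
Nikolai in UTC: 07:00-12:45, 13:25-14:30, 16:00-18:00 (add 1h to convert from UTC-1).
Arjun in UTC: 07:05-10:30, 11:30-13:55, 14:00-14:20, 14:40-17:30 (add 6h to convert from UTC-6).
Mei in UTC: 07:00-10:10, 11:10-15:25, 15:30-18:00 (add 6h to convert from UTC-6).
Alice ∩ Viktor: 08:40-10:25, 11:30-13:35, 16:00-17:20.
Alice ∩ Viktor ∩ Grace: 08:40-10:25, 11:30-12:45, 16:05-17:20.
Alice ∩ Viktor ∩ Grace ∩ Nikolai: 08:40-10:25, 11:30-12:45, 16:05-17:20.
Alice ∩ Viktor ∩ Grace ∩ Nikolai ∩ Arjun: 08:40-10:25, 11:30-12:45, 16:05-17:20.
Alice ∩ Viktor ∩ Grace ∩ Nikolai ∩ Arjun ∩ Mei: 08:40-10:10, 11:30-12:45, 16:05-17:20.
So the common availability across everyone is 08:40-10:10, 11:30-12:45, 16:05-17:20.
Summing the common windows: 90 + 75 + 75 = 240 minutes.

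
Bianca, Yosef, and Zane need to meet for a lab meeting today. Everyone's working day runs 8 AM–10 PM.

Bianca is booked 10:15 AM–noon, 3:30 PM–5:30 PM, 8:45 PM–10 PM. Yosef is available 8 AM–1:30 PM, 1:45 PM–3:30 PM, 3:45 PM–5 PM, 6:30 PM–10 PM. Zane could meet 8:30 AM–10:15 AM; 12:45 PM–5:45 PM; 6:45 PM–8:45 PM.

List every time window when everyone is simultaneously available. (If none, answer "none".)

08:30-10:15, 12:45-13:30, 13:45-15:30, 18:45-20:45

Bianca free: 08:00-10:15, 12:00-15:30, 17:30-20:45 (invert busy blocks within the working day).
Yosef free: 08:00-13:30, 13:45-15:30, 15:45-17:00, 18:30-22:00.
Zane free: 08:30-10:15, 12:45-17:45, 18:45-20:45.
Bianca ∩ Yosef: 08:00-10:15, 12:00-13:30, 13:45-15:30, 18:30-20:45.
Bianca ∩ Yosef ∩ Zane: 08:30-10:15, 12:45-13:30, 13:45-15:30, 18:45-20:45.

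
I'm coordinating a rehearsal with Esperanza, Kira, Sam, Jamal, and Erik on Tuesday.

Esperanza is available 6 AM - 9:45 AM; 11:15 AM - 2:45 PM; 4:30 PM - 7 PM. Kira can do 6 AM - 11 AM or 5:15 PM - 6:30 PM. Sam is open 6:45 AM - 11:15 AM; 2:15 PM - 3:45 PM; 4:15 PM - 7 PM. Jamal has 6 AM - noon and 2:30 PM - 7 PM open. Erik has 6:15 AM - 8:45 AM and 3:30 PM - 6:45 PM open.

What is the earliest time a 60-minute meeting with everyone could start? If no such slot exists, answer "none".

Esperanza ∩ Kira: 06:00-09:45, 17:15-18:30.
Esperanza ∩ Kira ∩ Sam: 06:45-09:45, 17:15-18:30.
Esperanza ∩ Kira ∩ Sam ∩ Jamal: 06:45-09:45, 17:15-18:30.
Esperanza ∩ Kira ∩ Sam ∩ Jamal ∩ Erik: 06:45-08:45, 17:15-18:30.
Those are the intersection windows.
The first common window of at least 60 minutes is 06:45-08:45, so the earliest start is 06:45.

06:45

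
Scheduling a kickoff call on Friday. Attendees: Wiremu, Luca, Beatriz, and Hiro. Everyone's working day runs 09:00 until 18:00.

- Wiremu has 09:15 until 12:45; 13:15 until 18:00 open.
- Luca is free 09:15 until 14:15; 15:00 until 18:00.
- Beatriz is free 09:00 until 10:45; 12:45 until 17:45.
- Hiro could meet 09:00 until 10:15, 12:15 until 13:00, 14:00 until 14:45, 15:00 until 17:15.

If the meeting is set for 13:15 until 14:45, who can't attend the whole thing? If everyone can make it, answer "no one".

Hiro, Luca

Wiremu: free for 13:15-14:45. Luca: not fully free for 13:15-14:45. Beatriz: free for 13:15-14:45. Hiro: not fully free for 13:15-14:45.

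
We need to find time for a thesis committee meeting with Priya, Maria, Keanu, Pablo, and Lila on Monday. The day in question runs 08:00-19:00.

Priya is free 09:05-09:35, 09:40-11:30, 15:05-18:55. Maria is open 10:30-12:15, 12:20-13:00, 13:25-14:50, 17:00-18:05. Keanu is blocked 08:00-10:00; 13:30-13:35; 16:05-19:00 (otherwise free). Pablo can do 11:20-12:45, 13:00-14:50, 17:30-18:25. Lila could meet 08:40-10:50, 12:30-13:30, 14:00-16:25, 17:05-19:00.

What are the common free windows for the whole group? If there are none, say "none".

none

Priya free: 09:05-09:35, 09:40-11:30, 15:05-18:55.
Maria free: 10:30-12:15, 12:20-13:00, 13:25-14:50, 17:00-18:05.
Keanu free: 10:00-13:30, 13:35-16:05 (invert busy blocks within the working day).
Pablo free: 11:20-12:45, 13:00-14:50, 17:30-18:25.
Lila free: 08:40-10:50, 12:30-13:30, 14:00-16:25, 17:05-19:00.
Priya ∩ Maria: 10:30-11:30, 17:00-18:05.
Priya ∩ Maria ∩ Keanu: 10:30-11:30.
Priya ∩ Maria ∩ Keanu ∩ Pablo: 11:20-11:30.
Priya ∩ Maria ∩ Keanu ∩ Pablo ∩ Lila: ∅.
There is no time when everyone is free.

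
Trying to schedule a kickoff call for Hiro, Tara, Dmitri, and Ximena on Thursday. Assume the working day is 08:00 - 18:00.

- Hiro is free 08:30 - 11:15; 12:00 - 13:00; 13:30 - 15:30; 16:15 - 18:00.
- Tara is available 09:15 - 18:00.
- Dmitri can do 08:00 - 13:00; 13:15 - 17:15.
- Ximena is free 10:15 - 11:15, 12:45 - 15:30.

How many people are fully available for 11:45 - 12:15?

Tara and Dmitri can make the full 11:45-12:15 slot — that's 2.

2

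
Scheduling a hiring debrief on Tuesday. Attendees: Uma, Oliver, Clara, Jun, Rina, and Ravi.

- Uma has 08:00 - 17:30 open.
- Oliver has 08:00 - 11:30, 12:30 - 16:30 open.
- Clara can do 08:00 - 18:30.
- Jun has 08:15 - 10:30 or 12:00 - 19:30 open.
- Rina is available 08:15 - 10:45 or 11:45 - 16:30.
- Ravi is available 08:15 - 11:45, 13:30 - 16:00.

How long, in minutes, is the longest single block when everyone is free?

150

Uma ∩ Oliver: 08:00-11:30, 12:30-16:30.
Uma ∩ Oliver ∩ Clara: 08:00-11:30, 12:30-16:30.
Uma ∩ Oliver ∩ Clara ∩ Jun: 08:15-10:30, 12:30-16:30.
Uma ∩ Oliver ∩ Clara ∩ Jun ∩ Rina: 08:15-10:30, 12:30-16:30.
Uma ∩ Oliver ∩ Clara ∩ Jun ∩ Rina ∩ Ravi: 08:15-10:30, 13:30-16:00.
Those are the intersection windows.
The longest is 13:30-16:00 at 150 minutes.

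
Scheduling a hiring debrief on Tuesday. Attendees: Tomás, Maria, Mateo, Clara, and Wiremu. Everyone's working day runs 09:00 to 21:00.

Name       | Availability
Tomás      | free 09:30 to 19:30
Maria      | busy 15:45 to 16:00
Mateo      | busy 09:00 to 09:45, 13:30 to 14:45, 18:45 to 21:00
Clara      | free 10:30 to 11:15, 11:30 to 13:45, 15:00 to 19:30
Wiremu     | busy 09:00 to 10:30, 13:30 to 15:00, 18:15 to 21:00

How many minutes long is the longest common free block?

Tomás free: 09:30-19:30.
Maria free: 09:00-15:45, 16:00-21:00 (invert busy blocks within the working day).
Mateo free: 09:45-13:30, 14:45-18:45 (invert busy blocks within the working day).
Clara free: 10:30-11:15, 11:30-13:45, 15:00-19:30.
Wiremu free: 10:30-13:30, 15:00-18:15 (invert busy blocks within the working day).
Tomás ∩ Maria: 09:30-15:45, 16:00-19:30.
Tomás ∩ Maria ∩ Mateo: 09:45-13:30, 14:45-15:45, 16:00-18:45.
Tomás ∩ Maria ∩ Mateo ∩ Clara: 10:30-11:15, 11:30-13:30, 15:00-15:45, 16:00-18:45.
Tomás ∩ Maria ∩ Mateo ∩ Clara ∩ Wiremu: 10:30-11:15, 11:30-13:30, 15:00-15:45, 16:00-18:15.
The longest is 16:00-18:15 at 135 minutes.

135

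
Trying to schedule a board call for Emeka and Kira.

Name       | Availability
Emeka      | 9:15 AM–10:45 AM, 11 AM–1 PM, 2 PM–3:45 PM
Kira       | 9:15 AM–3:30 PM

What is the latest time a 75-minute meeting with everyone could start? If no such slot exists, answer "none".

Emeka ∩ Kira: 09:15-10:45, 11:00-13:00, 14:00-15:30.
The last common window of at least 75 minutes is 14:00-15:30; a 75-minute meeting can start as late as 14:15 and still end by 15:30.

14:15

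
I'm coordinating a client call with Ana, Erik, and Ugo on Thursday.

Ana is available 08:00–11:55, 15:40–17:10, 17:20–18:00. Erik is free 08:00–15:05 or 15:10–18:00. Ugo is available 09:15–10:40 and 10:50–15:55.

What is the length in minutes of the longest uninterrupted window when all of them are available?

85

Ana ∩ Erik: 08:00-11:55, 15:40-17:10, 17:20-18:00.
Ana ∩ Erik ∩ Ugo: 09:15-10:40, 10:50-11:55, 15:40-15:55.
The longest is 09:15-10:40 at 85 minutes.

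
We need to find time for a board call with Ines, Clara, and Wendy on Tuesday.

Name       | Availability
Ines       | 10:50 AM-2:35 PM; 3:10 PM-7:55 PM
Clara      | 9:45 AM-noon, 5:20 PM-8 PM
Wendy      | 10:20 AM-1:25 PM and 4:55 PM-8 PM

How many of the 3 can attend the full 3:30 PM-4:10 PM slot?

1

Ines can make the full 15:30-16:10 slot — that's 1.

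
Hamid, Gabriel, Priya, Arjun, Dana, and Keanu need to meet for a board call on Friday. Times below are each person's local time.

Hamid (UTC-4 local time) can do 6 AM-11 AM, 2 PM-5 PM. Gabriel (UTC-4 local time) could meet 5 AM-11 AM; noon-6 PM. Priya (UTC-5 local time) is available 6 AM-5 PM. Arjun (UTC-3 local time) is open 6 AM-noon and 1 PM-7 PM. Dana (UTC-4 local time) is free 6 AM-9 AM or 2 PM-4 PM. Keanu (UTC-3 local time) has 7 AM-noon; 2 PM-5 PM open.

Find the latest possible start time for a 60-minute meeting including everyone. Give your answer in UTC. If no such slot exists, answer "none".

19:00

Hamid in UTC: 10:00-15:00, 18:00-21:00 (add 4h to convert from UTC-4).
Gabriel in UTC: 09:00-15:00, 16:00-22:00 (add 4h to convert from UTC-4).
Priya in UTC: 11:00-22:00 (add 5h to convert from UTC-5).
Arjun in UTC: 09:00-15:00, 16:00-22:00 (add 3h to convert from UTC-3).
Dana in UTC: 10:00-13:00, 18:00-20:00 (add 4h to convert from UTC-4).
Keanu in UTC: 10:00-15:00, 17:00-20:00 (add 3h to convert from UTC-3).
Hamid ∩ Gabriel: 10:00-15:00, 18:00-21:00.
Hamid ∩ Gabriel ∩ Priya: 11:00-15:00, 18:00-21:00.
Hamid ∩ Gabriel ∩ Priya ∩ Arjun: 11:00-15:00, 18:00-21:00.
Hamid ∩ Gabriel ∩ Priya ∩ Arjun ∩ Dana: 11:00-13:00, 18:00-20:00.
Hamid ∩ Gabriel ∩ Priya ∩ Arjun ∩ Dana ∩ Keanu: 11:00-13:00, 18:00-20:00.
So the common availability across everyone is 11:00-13:00, 18:00-20:00.
The last common window of at least 60 minutes is 18:00-20:00; a 60-minute meeting can start as late as 19:00 and still end by 20:00.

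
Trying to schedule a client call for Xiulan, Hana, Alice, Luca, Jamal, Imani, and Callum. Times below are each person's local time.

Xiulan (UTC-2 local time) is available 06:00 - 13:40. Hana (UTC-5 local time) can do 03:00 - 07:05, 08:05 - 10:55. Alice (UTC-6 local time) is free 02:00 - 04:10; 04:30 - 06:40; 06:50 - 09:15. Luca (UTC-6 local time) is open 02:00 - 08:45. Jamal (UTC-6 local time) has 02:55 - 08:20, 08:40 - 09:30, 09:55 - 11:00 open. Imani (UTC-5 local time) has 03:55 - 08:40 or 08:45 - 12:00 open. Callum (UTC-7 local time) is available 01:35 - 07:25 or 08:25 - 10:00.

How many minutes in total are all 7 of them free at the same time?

240

Xiulan in UTC: 08:00-15:40 (add 2h to convert from UTC-2).
Hana in UTC: 08:00-12:05, 13:05-15:55 (add 5h to convert from UTC-5).
Alice in UTC: 08:00-10:10, 10:30-12:40, 12:50-15:15 (add 6h to convert from UTC-6).
Luca in UTC: 08:00-14:45 (add 6h to convert from UTC-6).
Jamal in UTC: 08:55-14:20, 14:40-15:30, 15:55-17:00 (add 6h to convert from UTC-6).
Imani in UTC: 08:55-13:40, 13:45-17:00 (add 5h to convert from UTC-5).
Callum in UTC: 08:35-14:25, 15:25-17:00 (add 7h to convert from UTC-7).
Xiulan ∩ Hana: 08:00-12:05, 13:05-15:40.
Xiulan ∩ Hana ∩ Alice: 08:00-10:10, 10:30-12:05, 13:05-15:15.
Xiulan ∩ Hana ∩ Alice ∩ Luca: 08:00-10:10, 10:30-12:05, 13:05-14:45.
Xiulan ∩ Hana ∩ Alice ∩ Luca ∩ Jamal: 08:55-10:10, 10:30-12:05, 13:05-14:20, 14:40-14:45.
Xiulan ∩ Hana ∩ Alice ∩ Luca ∩ Jamal ∩ Imani: 08:55-10:10, 10:30-12:05, 13:05-13:40, 13:45-14:20, 14:40-14:45.
Xiulan ∩ Hana ∩ Alice ∩ Luca ∩ Jamal ∩ Imani ∩ Callum: 08:55-10:10, 10:30-12:05, 13:05-13:40, 13:45-14:20.
So the common availability across everyone is 08:55-10:10, 10:30-12:05, 13:05-13:40, 13:45-14:20.
Summing the common windows: 75 + 95 + 35 + 35 = 240 minutes.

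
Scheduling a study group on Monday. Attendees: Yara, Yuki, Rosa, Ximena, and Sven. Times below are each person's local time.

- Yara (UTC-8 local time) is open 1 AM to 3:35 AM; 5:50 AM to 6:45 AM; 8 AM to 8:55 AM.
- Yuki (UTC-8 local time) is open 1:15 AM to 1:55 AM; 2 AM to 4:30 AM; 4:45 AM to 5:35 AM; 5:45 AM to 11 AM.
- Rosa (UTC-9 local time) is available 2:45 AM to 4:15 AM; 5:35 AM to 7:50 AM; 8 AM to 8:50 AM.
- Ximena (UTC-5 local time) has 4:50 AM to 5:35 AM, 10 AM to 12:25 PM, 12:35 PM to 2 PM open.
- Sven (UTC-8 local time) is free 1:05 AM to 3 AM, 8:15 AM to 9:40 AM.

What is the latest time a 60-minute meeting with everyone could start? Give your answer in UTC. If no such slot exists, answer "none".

none

Yara in UTC: 09:00-11:35, 13:50-14:45, 16:00-16:55 (add 8h to convert from UTC-8).
Yuki in UTC: 09:15-09:55, 10:00-12:30, 12:45-13:35, 13:45-19:00 (add 8h to convert from UTC-8).
Rosa in UTC: 11:45-13:15, 14:35-16:50, 17:00-17:50 (add 9h to convert from UTC-9).
Ximena in UTC: 09:50-10:35, 15:00-17:25, 17:35-19:00 (add 5h to convert from UTC-5).
Sven in UTC: 09:05-11:00, 16:15-17:40 (add 8h to convert from UTC-8).
Yara ∩ Yuki: 09:15-09:55, 10:00-11:35, 13:50-14:45, 16:00-16:55.
Yara ∩ Yuki ∩ Rosa: 14:35-14:45, 16:00-16:50.
Yara ∩ Yuki ∩ Rosa ∩ Ximena: 16:00-16:50.
Yara ∩ Yuki ∩ Rosa ∩ Ximena ∩ Sven: 16:15-16:50.
No common window is at least 60 minutes long.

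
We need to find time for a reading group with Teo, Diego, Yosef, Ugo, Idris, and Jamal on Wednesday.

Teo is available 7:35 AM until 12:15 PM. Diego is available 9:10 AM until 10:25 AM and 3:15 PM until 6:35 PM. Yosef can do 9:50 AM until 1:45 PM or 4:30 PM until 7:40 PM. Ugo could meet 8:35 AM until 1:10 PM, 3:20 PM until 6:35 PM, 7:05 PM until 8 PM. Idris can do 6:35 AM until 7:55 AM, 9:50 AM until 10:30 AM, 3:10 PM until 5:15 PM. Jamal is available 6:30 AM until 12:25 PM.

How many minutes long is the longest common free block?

Teo ∩ Diego: 09:10-10:25.
Teo ∩ Diego ∩ Yosef: 09:50-10:25.
Teo ∩ Diego ∩ Yosef ∩ Ugo: 09:50-10:25.
Teo ∩ Diego ∩ Yosef ∩ Ugo ∩ Idris: 09:50-10:25.
Teo ∩ Diego ∩ Yosef ∩ Ugo ∩ Idris ∩ Jamal: 09:50-10:25.
The longest is 09:50-10:25 at 35 minutes.

35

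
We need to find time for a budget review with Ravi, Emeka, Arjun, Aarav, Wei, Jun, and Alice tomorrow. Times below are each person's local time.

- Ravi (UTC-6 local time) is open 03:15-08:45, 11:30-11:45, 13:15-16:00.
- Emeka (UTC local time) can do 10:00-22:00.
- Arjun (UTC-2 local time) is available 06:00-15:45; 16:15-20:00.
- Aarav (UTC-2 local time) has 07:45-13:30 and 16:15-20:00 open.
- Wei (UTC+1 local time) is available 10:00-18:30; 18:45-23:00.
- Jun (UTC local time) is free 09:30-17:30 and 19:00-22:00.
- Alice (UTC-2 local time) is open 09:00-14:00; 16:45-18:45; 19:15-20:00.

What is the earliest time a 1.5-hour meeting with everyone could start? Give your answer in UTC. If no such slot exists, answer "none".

11:00

Ravi in UTC: 09:15-14:45, 17:30-17:45, 19:15-22:00 (add 6h to convert from UTC-6).
Emeka in UTC: 10:00-22:00.
Arjun in UTC: 08:00-17:45, 18:15-22:00 (add 2h to convert from UTC-2).
Aarav in UTC: 09:45-15:30, 18:15-22:00 (add 2h to convert from UTC-2).
Wei in UTC: 09:00-17:30, 17:45-22:00 (subtract 1h to convert from UTC+1).
Jun in UTC: 09:30-17:30, 19:00-22:00.
Alice in UTC: 11:00-16:00, 18:45-20:45, 21:15-22:00 (add 2h to convert from UTC-2).
Ravi ∩ Emeka: 10:00-14:45, 17:30-17:45, 19:15-22:00.
Ravi ∩ Emeka ∩ Arjun: 10:00-14:45, 17:30-17:45, 19:15-22:00.
Ravi ∩ Emeka ∩ Arjun ∩ Aarav: 10:00-14:45, 19:15-22:00.
Ravi ∩ Emeka ∩ Arjun ∩ Aarav ∩ Wei: 10:00-14:45, 19:15-22:00.
Ravi ∩ Emeka ∩ Arjun ∩ Aarav ∩ Wei ∩ Jun: 10:00-14:45, 19:15-22:00.
Ravi ∩ Emeka ∩ Arjun ∩ Aarav ∩ Wei ∩ Jun ∩ Alice: 11:00-14:45, 19:15-20:45, 21:15-22:00.
The first common window of at least 90 minutes is 11:00-14:45, so the earliest start is 11:00.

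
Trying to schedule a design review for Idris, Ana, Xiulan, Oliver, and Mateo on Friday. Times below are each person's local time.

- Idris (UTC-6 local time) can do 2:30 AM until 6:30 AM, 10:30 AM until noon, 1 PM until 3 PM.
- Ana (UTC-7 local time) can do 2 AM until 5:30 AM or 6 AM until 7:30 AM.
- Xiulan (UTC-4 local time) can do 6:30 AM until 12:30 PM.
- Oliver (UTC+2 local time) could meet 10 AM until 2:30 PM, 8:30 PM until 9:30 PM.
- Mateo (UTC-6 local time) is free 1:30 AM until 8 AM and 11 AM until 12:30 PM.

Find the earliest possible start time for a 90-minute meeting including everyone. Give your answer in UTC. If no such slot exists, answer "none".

Idris in UTC: 08:30-12:30, 16:30-18:00, 19:00-21:00 (add 6h to convert from UTC-6).
Ana in UTC: 09:00-12:30, 13:00-14:30 (add 7h to convert from UTC-7).
Xiulan in UTC: 10:30-16:30 (add 4h to convert from UTC-4).
Oliver in UTC: 08:00-12:30, 18:30-19:30 (subtract 2h to convert from UTC+2).
Mateo in UTC: 07:30-14:00, 17:00-18:30 (add 6h to convert from UTC-6).
Idris ∩ Ana: 09:00-12:30.
Idris ∩ Ana ∩ Xiulan: 10:30-12:30.
Idris ∩ Ana ∩ Xiulan ∩ Oliver: 10:30-12:30.
Idris ∩ Ana ∩ Xiulan ∩ Oliver ∩ Mateo: 10:30-12:30.
Those are the intersection windows.
The first common window of at least 90 minutes is 10:30-12:30, so the earliest start is 10:30.

10:30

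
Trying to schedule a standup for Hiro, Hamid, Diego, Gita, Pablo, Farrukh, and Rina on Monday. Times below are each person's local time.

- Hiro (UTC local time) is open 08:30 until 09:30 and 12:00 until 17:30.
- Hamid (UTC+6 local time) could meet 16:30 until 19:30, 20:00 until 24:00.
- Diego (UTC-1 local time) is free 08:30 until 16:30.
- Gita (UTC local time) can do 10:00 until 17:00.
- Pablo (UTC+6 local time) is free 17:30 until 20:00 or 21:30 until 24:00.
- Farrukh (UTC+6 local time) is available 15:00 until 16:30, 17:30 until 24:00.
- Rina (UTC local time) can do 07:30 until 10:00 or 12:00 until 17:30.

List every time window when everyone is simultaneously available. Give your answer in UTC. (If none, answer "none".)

12:00-13:30, 15:30-17:00

Hiro in UTC: 08:30-09:30, 12:00-17:30.
Hamid in UTC: 10:30-13:30, 14:00-18:00 (subtract 6h to convert from UTC+6).
Diego in UTC: 09:30-17:30 (add 1h to convert from UTC-1).
Gita in UTC: 10:00-17:00.
Pablo in UTC: 11:30-14:00, 15:30-18:00 (subtract 6h to convert from UTC+6).
Farrukh in UTC: 09:00-10:30, 11:30-18:00 (subtract 6h to convert from UTC+6).
Rina in UTC: 07:30-10:00, 12:00-17:30.
Hiro ∩ Hamid: 12:00-13:30, 14:00-17:30.
Hiro ∩ Hamid ∩ Diego: 12:00-13:30, 14:00-17:30.
Hiro ∩ Hamid ∩ Diego ∩ Gita: 12:00-13:30, 14:00-17:00.
Hiro ∩ Hamid ∩ Diego ∩ Gita ∩ Pablo: 12:00-13:30, 15:30-17:00.
Hiro ∩ Hamid ∩ Diego ∩ Gita ∩ Pablo ∩ Farrukh: 12:00-13:30, 15:30-17:00.
Hiro ∩ Hamid ∩ Diego ∩ Gita ∩ Pablo ∩ Farrukh ∩ Rina: 12:00-13:30, 15:30-17:00.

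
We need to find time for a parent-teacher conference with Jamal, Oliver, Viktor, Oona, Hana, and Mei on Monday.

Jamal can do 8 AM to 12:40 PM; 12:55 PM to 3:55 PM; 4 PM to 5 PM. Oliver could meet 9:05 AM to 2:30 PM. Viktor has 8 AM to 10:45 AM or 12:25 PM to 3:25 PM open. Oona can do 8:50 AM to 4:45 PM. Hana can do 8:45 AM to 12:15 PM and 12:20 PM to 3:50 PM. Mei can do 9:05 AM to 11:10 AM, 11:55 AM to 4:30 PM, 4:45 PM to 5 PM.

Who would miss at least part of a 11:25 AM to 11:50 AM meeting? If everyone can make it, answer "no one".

Mei, Viktor

Jamal: free for 11:25-11:50. Oliver: free for 11:25-11:50. Viktor: not fully free for 11:25-11:50. Oona: free for 11:25-11:50. Hana: free for 11:25-11:50. Mei: not fully free for 11:25-11:50.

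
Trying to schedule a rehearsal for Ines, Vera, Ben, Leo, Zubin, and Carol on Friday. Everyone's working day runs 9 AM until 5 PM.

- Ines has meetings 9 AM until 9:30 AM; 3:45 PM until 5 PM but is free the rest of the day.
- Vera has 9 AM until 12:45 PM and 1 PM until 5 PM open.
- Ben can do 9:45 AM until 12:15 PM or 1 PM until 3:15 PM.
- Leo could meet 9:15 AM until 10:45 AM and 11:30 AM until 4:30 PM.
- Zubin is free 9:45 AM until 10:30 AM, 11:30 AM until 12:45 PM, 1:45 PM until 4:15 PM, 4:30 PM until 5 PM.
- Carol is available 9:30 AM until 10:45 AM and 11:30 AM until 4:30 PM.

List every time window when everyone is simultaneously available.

Ines free: 09:30-15:45 (invert busy blocks within the working day).
Vera free: 09:00-12:45, 13:00-17:00.
Ben free: 09:45-12:15, 13:00-15:15.
Leo free: 09:15-10:45, 11:30-16:30.
Zubin free: 09:45-10:30, 11:30-12:45, 13:45-16:15, 16:30-17:00.
Carol free: 09:30-10:45, 11:30-16:30.
Ines ∩ Vera: 09:30-12:45, 13:00-15:45.
Ines ∩ Vera ∩ Ben: 09:45-12:15, 13:00-15:15.
Ines ∩ Vera ∩ Ben ∩ Leo: 09:45-10:45, 11:30-12:15, 13:00-15:15.
Ines ∩ Vera ∩ Ben ∩ Leo ∩ Zubin: 09:45-10:30, 11:30-12:15, 13:45-15:15.
Ines ∩ Vera ∩ Ben ∩ Leo ∩ Zubin ∩ Carol: 09:45-10:30, 11:30-12:15, 13:45-15:15.
Those are the intersection windows.

09:45-10:30, 11:30-12:15, 13:45-15:15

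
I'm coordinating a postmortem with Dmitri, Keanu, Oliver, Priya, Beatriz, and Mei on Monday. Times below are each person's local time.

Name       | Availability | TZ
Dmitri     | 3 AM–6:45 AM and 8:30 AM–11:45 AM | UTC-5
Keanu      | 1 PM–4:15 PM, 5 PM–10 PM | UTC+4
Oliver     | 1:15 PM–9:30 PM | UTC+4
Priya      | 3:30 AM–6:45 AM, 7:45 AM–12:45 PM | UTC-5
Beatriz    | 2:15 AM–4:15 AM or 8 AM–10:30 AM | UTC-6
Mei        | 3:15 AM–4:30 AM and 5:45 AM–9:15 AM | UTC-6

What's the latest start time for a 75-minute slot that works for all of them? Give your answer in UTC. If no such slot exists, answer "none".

Dmitri in UTC: 08:00-11:45, 13:30-16:45 (add 5h to convert from UTC-5).
Keanu in UTC: 09:00-12:15, 13:00-18:00 (subtract 4h to convert from UTC+4).
Oliver in UTC: 09:15-17:30 (subtract 4h to convert from UTC+4).
Priya in UTC: 08:30-11:45, 12:45-17:45 (add 5h to convert from UTC-5).
Beatriz in UTC: 08:15-10:15, 14:00-16:30 (add 6h to convert from UTC-6).
Mei in UTC: 09:15-10:30, 11:45-15:15 (add 6h to convert from UTC-6).
Dmitri ∩ Keanu: 09:00-11:45, 13:30-16:45.
Dmitri ∩ Keanu ∩ Oliver: 09:15-11:45, 13:30-16:45.
Dmitri ∩ Keanu ∩ Oliver ∩ Priya: 09:15-11:45, 13:30-16:45.
Dmitri ∩ Keanu ∩ Oliver ∩ Priya ∩ Beatriz: 09:15-10:15, 14:00-16:30.
Dmitri ∩ Keanu ∩ Oliver ∩ Priya ∩ Beatriz ∩ Mei: 09:15-10:15, 14:00-15:15.
The last common window of at least 75 minutes is 14:00-15:15; a 75-minute meeting can start as late as 14:00 and still end by 15:15.

14:00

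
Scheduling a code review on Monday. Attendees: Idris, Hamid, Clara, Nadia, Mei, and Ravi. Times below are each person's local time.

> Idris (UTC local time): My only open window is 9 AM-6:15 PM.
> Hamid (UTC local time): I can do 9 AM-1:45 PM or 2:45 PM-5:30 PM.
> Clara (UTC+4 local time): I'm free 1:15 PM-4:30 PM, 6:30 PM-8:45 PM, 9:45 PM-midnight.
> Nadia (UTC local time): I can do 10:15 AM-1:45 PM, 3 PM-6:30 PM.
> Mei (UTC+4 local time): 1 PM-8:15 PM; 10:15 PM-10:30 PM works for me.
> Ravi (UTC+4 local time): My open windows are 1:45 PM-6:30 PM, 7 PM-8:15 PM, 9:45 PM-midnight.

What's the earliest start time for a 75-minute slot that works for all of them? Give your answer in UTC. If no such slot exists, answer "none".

10:15

Idris in UTC: 09:00-18:15.
Hamid in UTC: 09:00-13:45, 14:45-17:30.
Clara in UTC: 09:15-12:30, 14:30-16:45, 17:45-20:00 (subtract 4h to convert from UTC+4).
Nadia in UTC: 10:15-13:45, 15:00-18:30.
Mei in UTC: 09:00-16:15, 18:15-18:30 (subtract 4h to convert from UTC+4).
Ravi in UTC: 09:45-14:30, 15:00-16:15, 17:45-20:00 (subtract 4h to convert from UTC+4).
Idris ∩ Hamid: 09:00-13:45, 14:45-17:30.
Idris ∩ Hamid ∩ Clara: 09:15-12:30, 14:45-16:45.
Idris ∩ Hamid ∩ Clara ∩ Nadia: 10:15-12:30, 15:00-16:45.
Idris ∩ Hamid ∩ Clara ∩ Nadia ∩ Mei: 10:15-12:30, 15:00-16:15.
Idris ∩ Hamid ∩ Clara ∩ Nadia ∩ Mei ∩ Ravi: 10:15-12:30, 15:00-16:15.
So the common availability across everyone is 10:15-12:30, 15:00-16:15.
The first common window of at least 75 minutes is 10:15-12:30, so the earliest start is 10:15.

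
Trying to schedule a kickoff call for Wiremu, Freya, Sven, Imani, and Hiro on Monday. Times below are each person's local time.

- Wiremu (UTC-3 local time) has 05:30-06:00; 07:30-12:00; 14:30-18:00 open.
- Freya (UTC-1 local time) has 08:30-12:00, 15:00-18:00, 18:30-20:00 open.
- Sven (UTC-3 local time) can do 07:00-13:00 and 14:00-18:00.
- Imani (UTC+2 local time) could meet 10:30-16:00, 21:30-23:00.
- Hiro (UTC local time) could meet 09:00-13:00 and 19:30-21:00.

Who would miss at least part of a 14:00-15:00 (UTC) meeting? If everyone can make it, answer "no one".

Freya, Hiro, Imani

Wiremu in UTC: 08:30-09:00, 10:30-15:00, 17:30-21:00 (add 3h to convert from UTC-3).
Freya in UTC: 09:30-13:00, 16:00-19:00, 19:30-21:00 (add 1h to convert from UTC-1).
Sven in UTC: 10:00-16:00, 17:00-21:00 (add 3h to convert from UTC-3).
Imani in UTC: 08:30-14:00, 19:30-21:00 (subtract 2h to convert from UTC+2).
Hiro in UTC: 09:00-13:00, 19:30-21:00.
Wiremu: free for 14:00-15:00. Freya: not fully free for 14:00-15:00. Sven: free for 14:00-15:00. Imani: not fully free for 14:00-15:00. Hiro: not fully free for 14:00-15:00.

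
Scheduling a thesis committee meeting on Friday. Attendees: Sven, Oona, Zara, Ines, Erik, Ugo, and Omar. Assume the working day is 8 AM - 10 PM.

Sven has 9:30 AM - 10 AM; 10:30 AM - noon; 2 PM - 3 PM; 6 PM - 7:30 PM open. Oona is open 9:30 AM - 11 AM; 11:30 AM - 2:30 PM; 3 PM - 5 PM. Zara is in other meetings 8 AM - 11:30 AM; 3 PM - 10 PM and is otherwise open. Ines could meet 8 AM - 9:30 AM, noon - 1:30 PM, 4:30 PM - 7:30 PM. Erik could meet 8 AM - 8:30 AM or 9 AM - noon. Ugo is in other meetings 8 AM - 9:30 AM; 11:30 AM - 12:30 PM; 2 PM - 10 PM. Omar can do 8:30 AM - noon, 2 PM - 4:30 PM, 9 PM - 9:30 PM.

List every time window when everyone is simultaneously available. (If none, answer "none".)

Sven free: 09:30-10:00, 10:30-12:00, 14:00-15:00, 18:00-19:30.
Oona free: 09:30-11:00, 11:30-14:30, 15:00-17:00.
Zara free: 11:30-15:00 (invert busy blocks within the working day).
Ines free: 08:00-09:30, 12:00-13:30, 16:30-19:30.
Erik free: 08:00-08:30, 09:00-12:00.
Ugo free: 09:30-11:30, 12:30-14:00 (invert busy blocks within the working day).
Omar free: 08:30-12:00, 14:00-16:30, 21:00-21:30.
Sven ∩ Oona: 09:30-10:00, 10:30-11:00, 11:30-12:00, 14:00-14:30.
Sven ∩ Oona ∩ Zara: 11:30-12:00, 14:00-14:30.
Sven ∩ Oona ∩ Zara ∩ Ines: ∅.
Sven ∩ Oona ∩ Zara ∩ Ines ∩ Erik: ∅.
Sven ∩ Oona ∩ Zara ∩ Ines ∩ Erik ∩ Ugo: ∅.
Sven ∩ Oona ∩ Zara ∩ Ines ∩ Erik ∩ Ugo ∩ Omar: ∅.
There is no time when everyone is free.

none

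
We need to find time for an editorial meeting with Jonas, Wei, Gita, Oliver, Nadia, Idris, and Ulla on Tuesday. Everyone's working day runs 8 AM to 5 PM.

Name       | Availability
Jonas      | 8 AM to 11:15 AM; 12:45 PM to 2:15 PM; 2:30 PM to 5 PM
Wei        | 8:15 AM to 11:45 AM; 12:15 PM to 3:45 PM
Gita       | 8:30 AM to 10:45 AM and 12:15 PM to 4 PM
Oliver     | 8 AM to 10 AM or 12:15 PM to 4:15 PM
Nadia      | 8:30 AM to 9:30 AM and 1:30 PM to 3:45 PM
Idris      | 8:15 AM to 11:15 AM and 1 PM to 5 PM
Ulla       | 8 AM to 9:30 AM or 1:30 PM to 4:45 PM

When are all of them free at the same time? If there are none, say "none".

08:30-09:30, 13:30-14:15, 14:30-15:45

Jonas ∩ Wei: 08:15-11:15, 12:45-14:15, 14:30-15:45.
Jonas ∩ Wei ∩ Gita: 08:30-10:45, 12:45-14:15, 14:30-15:45.
Jonas ∩ Wei ∩ Gita ∩ Oliver: 08:30-10:00, 12:45-14:15, 14:30-15:45.
Jonas ∩ Wei ∩ Gita ∩ Oliver ∩ Nadia: 08:30-09:30, 13:30-14:15, 14:30-15:45.
Jonas ∩ Wei ∩ Gita ∩ Oliver ∩ Nadia ∩ Idris: 08:30-09:30, 13:30-14:15, 14:30-15:45.
Jonas ∩ Wei ∩ Gita ∩ Oliver ∩ Nadia ∩ Idris ∩ Ulla: 08:30-09:30, 13:30-14:15, 14:30-15:45.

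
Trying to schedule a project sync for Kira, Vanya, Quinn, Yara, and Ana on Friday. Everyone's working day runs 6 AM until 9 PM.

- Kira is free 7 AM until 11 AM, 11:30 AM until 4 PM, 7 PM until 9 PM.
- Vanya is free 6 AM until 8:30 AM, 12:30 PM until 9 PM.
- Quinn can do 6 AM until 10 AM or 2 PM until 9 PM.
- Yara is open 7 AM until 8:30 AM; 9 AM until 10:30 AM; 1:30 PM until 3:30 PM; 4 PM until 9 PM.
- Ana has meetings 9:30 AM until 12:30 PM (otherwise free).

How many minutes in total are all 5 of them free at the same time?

300

Kira free: 07:00-11:00, 11:30-16:00, 19:00-21:00.
Vanya free: 06:00-08:30, 12:30-21:00.
Quinn free: 06:00-10:00, 14:00-21:00.
Yara free: 07:00-08:30, 09:00-10:30, 13:30-15:30, 16:00-21:00.
Ana free: 06:00-09:30, 12:30-21:00 (invert busy blocks within the working day).
Kira ∩ Vanya: 07:00-08:30, 12:30-16:00, 19:00-21:00.
Kira ∩ Vanya ∩ Quinn: 07:00-08:30, 14:00-16:00, 19:00-21:00.
Kira ∩ Vanya ∩ Quinn ∩ Yara: 07:00-08:30, 14:00-15:30, 19:00-21:00.
Kira ∩ Vanya ∩ Quinn ∩ Yara ∩ Ana: 07:00-08:30, 14:00-15:30, 19:00-21:00.
Summing the common windows: 90 + 90 + 120 = 300 minutes.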